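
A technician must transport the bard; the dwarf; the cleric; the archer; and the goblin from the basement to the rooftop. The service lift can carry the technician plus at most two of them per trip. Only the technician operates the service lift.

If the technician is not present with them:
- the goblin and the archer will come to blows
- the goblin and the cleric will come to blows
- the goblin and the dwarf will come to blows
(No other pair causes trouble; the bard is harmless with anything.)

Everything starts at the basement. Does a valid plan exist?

Yes

1. Technician goes to the rooftop with the bard and the goblin.  [the basement: the archer, the cleric, the dwarf | the rooftop: the bard, the goblin]
2. Technician goes back to the basement alone.  [the basement: the archer, the cleric, the dwarf | the rooftop: the bard, the goblin]
3. Technician goes to the rooftop with the cleric and the dwarf.  [the basement: the archer | the rooftop: the bard, the cleric, the dwarf, the goblin]
4. Technician goes back to the basement with the goblin.  [the basement: the archer, the goblin | the rooftop: the bard, the cleric, the dwarf]
5. Technician goes to the rooftop with the archer and the goblin.  [the basement: — | the rooftop: the archer, the bard, the cleric, the dwarf, the goblin]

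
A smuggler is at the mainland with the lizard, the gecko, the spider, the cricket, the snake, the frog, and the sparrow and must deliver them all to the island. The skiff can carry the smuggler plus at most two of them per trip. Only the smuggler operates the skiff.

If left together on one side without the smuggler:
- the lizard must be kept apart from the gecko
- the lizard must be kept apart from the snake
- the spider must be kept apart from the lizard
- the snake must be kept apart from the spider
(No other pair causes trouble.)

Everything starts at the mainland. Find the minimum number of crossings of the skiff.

Counting alone: the smuggler can take at most 2 across per trip to the island, so moving all 7 needs at least 4 loaded trips out, with a return between consecutive ones — at least 7 crossings.
The safety rule pushes this higher. Following every safe sequence of crossings, the most of the 7 that can be at the island as the skiff arrives there on crossings 7, 9 is 5, 6 respectively — never all 7.
So no plan with fewer than 11 crossings exists, and this one achieves 11:
1. Smuggler goes to the island with the lizard and the spider.  [the mainland: the cricket, the frog, the gecko, the snake, the sparrow | the island: the lizard, the spider]
2. Smuggler goes back to the mainland with the lizard.  [the mainland: the cricket, the frog, the gecko, the lizard, the snake, the sparrow | the island: the spider]
3. Smuggler goes to the island with the gecko and the lizard.  [the mainland: the cricket, the frog, the snake, the sparrow | the island: the gecko, the lizard, the spider]
4. Smuggler goes back to the mainland with the lizard.  [the mainland: the cricket, the frog, the lizard, the snake, the sparrow | the island: the gecko, the spider]
5. Smuggler goes to the island with the cricket and the lizard.  [the mainland: the frog, the snake, the sparrow | the island: the cricket, the gecko, the lizard, the spider]
6. Smuggler goes back to the mainland with the lizard.  [the mainland: the frog, the lizard, the snake, the sparrow | the island: the cricket, the gecko, the spider]
7. Smuggler goes to the island with the frog and the lizard.  [the mainland: the snake, the sparrow | the island: the cricket, the frog, the gecko, the lizard, the spider]
8. Smuggler goes back to the mainland with the lizard.  [the mainland: the lizard, the snake, the sparrow | the island: the cricket, the frog, the gecko, the spider]
9. Smuggler goes to the island with the lizard and the sparrow.  [the mainland: the snake | the island: the cricket, the frog, the gecko, the lizard, the sparrow, the spider]
10. Smuggler goes back to the mainland with the lizard.  [the mainland: the lizard, the snake | the island: the cricket, the frog, the gecko, the sparrow, the spider]
11. Smuggler goes to the island with the lizard and the snake.  [the mainland: — | the island: the cricket, the frog, the gecko, the lizard, the snake, the sparrow, the spider]

11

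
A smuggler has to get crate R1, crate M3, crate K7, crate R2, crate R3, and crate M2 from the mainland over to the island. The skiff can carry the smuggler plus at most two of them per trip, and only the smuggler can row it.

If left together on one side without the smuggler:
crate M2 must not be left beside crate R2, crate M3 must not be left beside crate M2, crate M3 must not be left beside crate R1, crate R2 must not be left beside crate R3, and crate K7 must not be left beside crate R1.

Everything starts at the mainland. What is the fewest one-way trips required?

Whatever the first load, the items left behind include a forbidden pair without the smuggler. No opening move is safe, so no plan exists.

impossible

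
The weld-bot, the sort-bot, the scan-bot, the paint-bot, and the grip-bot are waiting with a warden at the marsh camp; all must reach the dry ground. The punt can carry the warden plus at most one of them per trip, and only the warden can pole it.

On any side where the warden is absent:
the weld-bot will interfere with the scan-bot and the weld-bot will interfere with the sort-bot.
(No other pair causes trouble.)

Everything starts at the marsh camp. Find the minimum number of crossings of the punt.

Counting alone: the warden can take at most 1 across per trip to the dry ground, so moving all 5 needs at least 5 loaded trips out, with a return between consecutive ones — at least 9 crossings.
The safety rule pushes this higher. Following every safe sequence of crossings, the most of the 5 that can be at the dry ground as the punt arrives there on crossing 9 is 4 — never all 5.
So no plan with fewer than 11 crossings exists, and this one achieves 11:
1. Warden goes to the dry ground with the weld-bot.  [the marsh camp: the grip-bot, the paint-bot, the scan-bot, the sort-bot | the dry ground: the weld-bot]
2. Warden goes back to the marsh camp alone.  [the marsh camp: the grip-bot, the paint-bot, the scan-bot, the sort-bot | the dry ground: the weld-bot]
3. Warden goes to the dry ground with the sort-bot.  [the marsh camp: the grip-bot, the paint-bot, the scan-bot | the dry ground: the sort-bot, the weld-bot]
4. Warden goes back to the marsh camp with the weld-bot.  [the marsh camp: the grip-bot, the paint-bot, the scan-bot, the weld-bot | the dry ground: the sort-bot]
5. Warden goes to the dry ground with the scan-bot.  [the marsh camp: the grip-bot, the paint-bot, the weld-bot | the dry ground: the scan-bot, the sort-bot]
6. Warden goes back to the marsh camp alone.  [the marsh camp: the grip-bot, the paint-bot, the weld-bot | the dry ground: the scan-bot, the sort-bot]
7. Warden goes to the dry ground with the paint-bot.  [the marsh camp: the grip-bot, the weld-bot | the dry ground: the paint-bot, the scan-bot, the sort-bot]
8. Warden goes back to the marsh camp alone.  [the marsh camp: the grip-bot, the weld-bot | the dry ground: the paint-bot, the scan-bot, the sort-bot]
9. Warden goes to the dry ground with the grip-bot.  [the marsh camp: the weld-bot | the dry ground: the grip-bot, the paint-bot, the scan-bot, the sort-bot]
10. Warden goes back to the marsh camp alone.  [the marsh camp: the weld-bot | the dry ground: the grip-bot, the paint-bot, the scan-bot, the sort-bot]
11. Warden goes to the dry ground with the weld-bot.  [the marsh camp: — | the dry ground: the grip-bot, the paint-bot, the scan-bot, the sort-bot, the weld-bot]

11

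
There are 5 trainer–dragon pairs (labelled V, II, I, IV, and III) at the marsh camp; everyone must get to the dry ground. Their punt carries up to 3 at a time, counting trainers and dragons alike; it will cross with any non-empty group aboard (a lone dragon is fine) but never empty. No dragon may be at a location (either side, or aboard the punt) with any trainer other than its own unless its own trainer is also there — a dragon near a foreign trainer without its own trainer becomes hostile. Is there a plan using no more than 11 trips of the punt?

Yes

Yes — this plan uses 11 crossings (≤ 11):
1. dragon V and trainer V cross → the dry ground.
2. trainer V crosses ← the marsh camp.
3. dragon I, dragon II, and dragon IV cross → the dry ground.
4. dragon V crosses ← the marsh camp.
5. trainer I, trainer II, and trainer IV cross → the dry ground.
6. dragon II and trainer II cross ← the marsh camp.
7. trainer II, trainer III, and trainer V cross → the dry ground.
8. dragon I crosses ← the marsh camp.
9. dragon II and dragon V cross → the dry ground.
10. dragon V crosses ← the marsh camp.
11. dragon I, dragon III, and dragon V cross → the dry ground.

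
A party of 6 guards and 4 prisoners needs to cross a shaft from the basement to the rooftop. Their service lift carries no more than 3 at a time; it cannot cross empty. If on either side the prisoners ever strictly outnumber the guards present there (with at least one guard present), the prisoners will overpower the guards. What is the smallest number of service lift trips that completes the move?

9

Counting alone: each trip to the rooftop takes at most 3 across and each return brings at least 1 back, so after t trips out (and t−1 returns) at most 3t − (t−1) of the 10 are across; that first reaches 10 at t = 5, so at least 9 crossings are needed.
The plan below uses exactly 9 crossings, so it is optimal:
1. 2 prisoners → the rooftop.  (the basement: 6G 2P; the rooftop: 0G 2P)
2. 1 prisoner ← the basement.  (the basement: 6G 3P; the rooftop: 0G 1P)
3. 3 prisoners → the rooftop.  (the basement: 6G 0P; the rooftop: 0G 4P)
4. 1 prisoner ← the basement.  (the basement: 6G 1P; the rooftop: 0G 3P)
5. 3 guards → the rooftop.  (the basement: 3G 1P; the rooftop: 3G 3P)
6. 1 prisoner ← the basement.  (the basement: 3G 2P; the rooftop: 3G 2P)
7. 1 guard and 2 prisoners → the rooftop.  (the basement: 2G 0P; the rooftop: 4G 4P)
8. 1 prisoner ← the basement.  (the basement: 2G 1P; the rooftop: 4G 3P)
9. 2 guards and 1 prisoner → the rooftop.  (the basement: 0G 0P; the rooftop: 6G 4P)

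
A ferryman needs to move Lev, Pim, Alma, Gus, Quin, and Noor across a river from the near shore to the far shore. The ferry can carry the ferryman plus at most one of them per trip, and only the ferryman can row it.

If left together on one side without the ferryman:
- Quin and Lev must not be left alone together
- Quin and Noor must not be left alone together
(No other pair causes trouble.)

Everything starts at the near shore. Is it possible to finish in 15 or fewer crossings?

Yes — this plan uses 13 crossings (≤ 15):
1. Ferryman goes to the far shore with Quin.
2. Ferryman goes back to the near shore alone.
3. Ferryman goes to the far shore with Lev.
4. Ferryman goes back to the near shore with Quin.
5. Ferryman goes to the far shore with Noor.
6. Ferryman goes back to the near shore alone.
7. Ferryman goes to the far shore with Pim.
8. Ferryman goes back to the near shore alone.
9. Ferryman goes to the far shore with Alma.
10. Ferryman goes back to the near shore alone.
11. Ferryman goes to the far shore with Gus.
12. Ferryman goes back to the near shore alone.
13. Ferryman goes to the far shore with Quin.

Yes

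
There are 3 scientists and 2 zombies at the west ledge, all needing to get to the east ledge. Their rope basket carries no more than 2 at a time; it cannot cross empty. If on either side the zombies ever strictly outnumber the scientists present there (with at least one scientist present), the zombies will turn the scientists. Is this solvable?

Yes

1. 2 zombies → the east ledge.  (the west ledge: 3S 0Z; the east ledge: 0S 2Z)
2. 1 zombie ← the west ledge.  (the west ledge: 3S 1Z; the east ledge: 0S 1Z)
3. 2 scientists → the east ledge.  (the west ledge: 1S 1Z; the east ledge: 2S 1Z)
4. 1 scientist ← the west ledge.  (the west ledge: 2S 1Z; the east ledge: 1S 1Z)
5. 1 scientist and 1 zombie → the east ledge.  (the west ledge: 1S 0Z; the east ledge: 2S 2Z)
6. 1 zombie ← the west ledge.  (the west ledge: 1S 1Z; the east ledge: 2S 1Z)
7. 1 scientist and 1 zombie → the east ledge.  (the west ledge: 0S 0Z; the east ledge: 3S 2Z)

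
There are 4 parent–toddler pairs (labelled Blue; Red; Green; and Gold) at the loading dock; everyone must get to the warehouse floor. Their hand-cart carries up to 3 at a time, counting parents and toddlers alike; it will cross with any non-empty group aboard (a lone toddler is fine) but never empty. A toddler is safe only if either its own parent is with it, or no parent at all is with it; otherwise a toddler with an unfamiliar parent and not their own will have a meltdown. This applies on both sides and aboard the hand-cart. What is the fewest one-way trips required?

Counting alone: each trip to the warehouse floor takes at most 3 across and each return brings at least 1 back, so after t trips out (and t−1 returns) at most 3t − (t−1) of the 8 are across; that first reaches 8 at t = 4, so at least 7 crossings are needed.
The safety rule pushes this higher. Following every safe sequence of crossings, the most of the 8 that can be at the warehouse floor as the hand-cart arrives there on crossing 7 is 7 — never all 8.
So no plan with fewer than 9 crossings exists, and this one achieves 9:
1. parent Blue and toddler Blue cross → the warehouse floor.
2. parent Blue crosses ← the loading dock.
3. parent Blue, parent Red, and toddler Red cross → the warehouse floor.
4. parent Blue and toddler Blue cross ← the loading dock.
5. parent Blue, parent Gold, and parent Green cross → the warehouse floor.
6. toddler Red crosses ← the loading dock.
7. toddler Blue and toddler Red cross → the warehouse floor.
8. toddler Blue crosses ← the loading dock.
9. toddler Blue, toddler Gold, and toddler Green cross → the warehouse floor.

9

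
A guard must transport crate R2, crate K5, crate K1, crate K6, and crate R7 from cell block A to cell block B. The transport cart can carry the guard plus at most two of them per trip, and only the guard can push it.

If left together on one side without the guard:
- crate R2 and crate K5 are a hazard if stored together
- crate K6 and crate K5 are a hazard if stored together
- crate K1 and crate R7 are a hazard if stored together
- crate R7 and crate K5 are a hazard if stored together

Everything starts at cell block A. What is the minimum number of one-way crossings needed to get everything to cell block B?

Counting alone: the guard can take at most 2 across per trip to cell block B, so moving all 5 needs at least 3 loaded trips out, with a return between consecutive ones — at least 5 crossings.
The plan below uses exactly 5 crossings, so it is optimal:
1. Guard goes to cell block B with crate K1 and crate K5.  [cell block A: crate K6, crate R2, crate R7 | cell block B: crate K1, crate K5]
2. Guard goes back to cell block A alone.  [cell block A: crate K6, crate R2, crate R7 | cell block B: crate K1, crate K5]
3. Guard goes to cell block B with crate K6 and crate R2.  [cell block A: crate R7 | cell block B: crate K1, crate K5, crate K6, crate R2]
4. Guard goes back to cell block A with crate K5.  [cell block A: crate K5, crate R7 | cell block B: crate K1, crate K6, crate R2]
5. Guard goes to cell block B with crate K5 and crate R7.  [cell block A: — | cell block B: crate K1, crate K5, crate K6, crate R2, crate R7]

5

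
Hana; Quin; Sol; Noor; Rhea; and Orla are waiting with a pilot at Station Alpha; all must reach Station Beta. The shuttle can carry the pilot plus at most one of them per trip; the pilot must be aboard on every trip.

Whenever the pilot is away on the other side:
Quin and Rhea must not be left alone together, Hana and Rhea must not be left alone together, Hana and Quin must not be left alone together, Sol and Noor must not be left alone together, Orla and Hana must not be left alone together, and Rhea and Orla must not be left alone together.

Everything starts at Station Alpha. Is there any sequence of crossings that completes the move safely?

No

Whatever the first load, the items left behind include a forbidden pair without the pilot. No opening move is safe, so no plan exists.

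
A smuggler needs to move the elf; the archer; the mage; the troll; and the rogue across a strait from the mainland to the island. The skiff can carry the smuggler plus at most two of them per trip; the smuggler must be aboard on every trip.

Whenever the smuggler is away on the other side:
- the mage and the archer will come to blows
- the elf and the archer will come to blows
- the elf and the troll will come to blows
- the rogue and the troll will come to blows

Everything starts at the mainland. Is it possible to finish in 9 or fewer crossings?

Yes

Yes — this plan uses 7 crossings (≤ 9):
1. Smuggler goes to the island with the archer and the troll.  [the mainland: the elf, the mage, the rogue | the island: the archer, the troll]
2. Smuggler goes back to the mainland alone.  [the mainland: the elf, the mage, the rogue | the island: the archer, the troll]
3. Smuggler goes to the island with the elf.  [the mainland: the mage, the rogue | the island: the archer, the elf, the troll]
4. Smuggler goes back to the mainland with the archer and the troll.  [the mainland: the archer, the mage, the rogue, the troll | the island: the elf]
5. Smuggler goes to the island with the mage and the rogue.  [the mainland: the archer, the troll | the island: the elf, the mage, the rogue]
6. Smuggler goes back to the mainland alone.  [the mainland: the archer, the troll | the island: the elf, the mage, the rogue]
7. Smuggler goes to the island with the archer and the troll.  [the mainland: — | the island: the archer, the elf, the mage, the rogue, the troll]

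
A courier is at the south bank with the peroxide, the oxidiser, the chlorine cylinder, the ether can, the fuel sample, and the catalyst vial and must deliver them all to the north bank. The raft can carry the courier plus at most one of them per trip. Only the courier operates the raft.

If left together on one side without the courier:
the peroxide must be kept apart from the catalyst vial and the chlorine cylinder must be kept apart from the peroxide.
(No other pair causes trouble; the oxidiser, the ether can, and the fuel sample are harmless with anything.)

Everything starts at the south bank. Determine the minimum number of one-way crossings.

13

Counting alone: the courier can take at most 1 across per trip to the north bank, so moving all 6 needs at least 6 loaded trips out, with a return between consecutive ones — at least 11 crossings.
The safety rule pushes this higher. Following every safe sequence of crossings, the most of the 6 that can be at the north bank as the raft arrives there on crossing 11 is 5 — never all 6.
So no plan with fewer than 13 crossings exists, and this one achieves 13:
1. Courier goes to the north bank with the peroxide.
2. Courier goes back to the south bank alone.
3. Courier goes to the north bank with the oxidiser.
4. Courier goes back to the south bank alone.
5. Courier goes to the north bank with the chlorine cylinder.
6. Courier goes back to the south bank with the peroxide.
7. Courier goes to the north bank with the catalyst vial.
8. Courier goes back to the south bank alone.
9. Courier goes to the north bank with the ether can.
10. Courier goes back to the south bank alone.
11. Courier goes to the north bank with the fuel sample.
12. Courier goes back to the south bank alone.
13. Courier goes to the north bank with the peroxide.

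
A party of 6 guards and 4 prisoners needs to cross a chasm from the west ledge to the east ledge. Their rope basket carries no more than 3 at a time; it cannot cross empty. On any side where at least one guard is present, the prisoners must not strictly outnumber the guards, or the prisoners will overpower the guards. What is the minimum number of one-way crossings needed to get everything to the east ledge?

Counting alone: each trip to the east ledge takes at most 3 across and each return brings at least 1 back, so after t trips out (and t−1 returns) at most 3t − (t−1) of the 10 are across; that first reaches 10 at t = 5, so at least 9 crossings are needed.
The plan below uses exactly 9 crossings, so it is optimal:
1. 2 prisoners → the east ledge.  (the west ledge: 6G 2P; the east ledge: 0G 2P)
2. 1 prisoner ← the west ledge.  (the west ledge: 6G 3P; the east ledge: 0G 1P)
3. 3 prisoners → the east ledge.  (the west ledge: 6G 0P; the east ledge: 0G 4P)
4. 1 prisoner ← the west ledge.  (the west ledge: 6G 1P; the east ledge: 0G 3P)
5. 3 guards → the east ledge.  (the west ledge: 3G 1P; the east ledge: 3G 3P)
6. 1 prisoner ← the west ledge.  (the west ledge: 3G 2P; the east ledge: 3G 2P)
7. 1 guard and 2 prisoners → the east ledge.  (the west ledge: 2G 0P; the east ledge: 4G 4P)
8. 1 prisoner ← the west ledge.  (the west ledge: 2G 1P; the east ledge: 4G 3P)
9. 2 guards and 1 prisoner → the east ledge.  (the west ledge: 0G 0P; the east ledge: 6G 4P)

9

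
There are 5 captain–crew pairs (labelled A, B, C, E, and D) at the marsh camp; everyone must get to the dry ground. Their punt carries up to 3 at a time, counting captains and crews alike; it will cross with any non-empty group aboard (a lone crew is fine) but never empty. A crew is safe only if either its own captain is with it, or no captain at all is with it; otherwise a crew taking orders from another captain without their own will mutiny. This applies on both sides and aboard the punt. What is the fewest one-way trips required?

Counting alone: each trip to the dry ground takes at most 3 across and each return brings at least 1 back, so after t trips out (and t−1 returns) at most 3t − (t−1) of the 10 are across; that first reaches 10 at t = 5, so at least 9 crossings are needed.
The safety rule pushes this higher. Following every safe sequence of crossings, the most of the 10 that can be at the dry ground as the punt arrives there on crossing 9 is 9 — never all 10.
So no plan with fewer than 11 crossings exists, and this one achieves 11:
1. captain A and crew A cross → the dry ground.
2. captain A crosses ← the marsh camp.
3. crew B, crew C, and crew E cross → the dry ground.
4. crew A crosses ← the marsh camp.
5. captain B, captain C, and captain E cross → the dry ground.
6. captain B and crew B cross ← the marsh camp.
7. captain A, captain B, and captain D cross → the dry ground.
8. crew C crosses ← the marsh camp.
9. crew A and crew B cross → the dry ground.
10. crew A crosses ← the marsh camp.
11. crew A, crew C, and crew D cross → the dry ground.

11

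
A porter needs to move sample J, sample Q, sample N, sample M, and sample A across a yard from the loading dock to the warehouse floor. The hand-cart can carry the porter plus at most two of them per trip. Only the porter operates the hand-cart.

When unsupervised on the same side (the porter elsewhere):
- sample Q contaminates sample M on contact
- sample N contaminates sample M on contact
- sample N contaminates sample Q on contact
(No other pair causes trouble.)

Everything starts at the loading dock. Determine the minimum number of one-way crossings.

7

Counting alone: the porter can take at most 2 across per trip to the warehouse floor, so moving all 5 needs at least 3 loaded trips out, with a return between consecutive ones — at least 5 crossings.
The safety rule pushes this higher. Following every safe sequence of crossings, the most of the 5 that can be at the warehouse floor as the hand-cart arrives there on crossing 5 is 4 — never all 5.
So no plan with fewer than 7 crossings exists, and this one achieves 7:
1. Porter goes to the warehouse floor with sample N and sample Q.  [the loading dock: sample A, sample J, sample M | the warehouse floor: sample N, sample Q]
2. Porter goes back to the loading dock with sample Q.  [the loading dock: sample A, sample J, sample M, sample Q | the warehouse floor: sample N]
3. Porter goes to the warehouse floor with sample J and sample Q.  [the loading dock: sample A, sample M | the warehouse floor: sample J, sample N, sample Q]
4. Porter goes back to the loading dock with sample Q.  [the loading dock: sample A, sample M, sample Q | the warehouse floor: sample J, sample N]
5. Porter goes to the warehouse floor with sample A and sample Q.  [the loading dock: sample M | the warehouse floor: sample A, sample J, sample N, sample Q]
6. Porter goes back to the loading dock with sample Q.  [the loading dock: sample M, sample Q | the warehouse floor: sample A, sample J, sample N]
7. Porter goes to the warehouse floor with sample M and sample Q.  [the loading dock: — | the warehouse floor: sample A, sample J, sample M, sample N, sample Q]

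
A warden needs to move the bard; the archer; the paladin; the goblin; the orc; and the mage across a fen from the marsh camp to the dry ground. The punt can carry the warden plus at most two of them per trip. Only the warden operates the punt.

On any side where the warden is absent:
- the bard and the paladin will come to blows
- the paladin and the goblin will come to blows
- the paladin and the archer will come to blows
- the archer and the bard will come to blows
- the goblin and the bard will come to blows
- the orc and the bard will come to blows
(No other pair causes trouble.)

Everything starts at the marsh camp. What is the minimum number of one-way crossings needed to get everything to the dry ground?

Counting alone: the warden can take at most 2 across per trip to the dry ground, so moving all 6 needs at least 3 loaded trips out, with a return between consecutive ones — at least 5 crossings.
The safety rule pushes this higher. Following every safe sequence of crossings, the most of the 6 that can be at the dry ground as the punt arrives there on crossings 5, 7 is 4, 5 respectively — never all 6.
So no plan with fewer than 9 crossings exists, and this one achieves 9:
1. Warden goes to the dry ground with the bard and the paladin.  [the marsh camp: the archer, the goblin, the mage, the orc | the dry ground: the bard, the paladin]
2. Warden goes back to the marsh camp with the bard.  [the marsh camp: the archer, the bard, the goblin, the mage, the orc | the dry ground: the paladin]
3. Warden goes to the dry ground with the bard and the orc.  [the marsh camp: the archer, the goblin, the mage | the dry ground: the bard, the orc, the paladin]
4. Warden goes back to the marsh camp with the bard.  [the marsh camp: the archer, the bard, the goblin, the mage | the dry ground: the orc, the paladin]
5. Warden goes to the dry ground with the bard and the mage.  [the marsh camp: the archer, the goblin | the dry ground: the bard, the mage, the orc, the paladin]
6. Warden goes back to the marsh camp with the bard.  [the marsh camp: the archer, the bard, the goblin | the dry ground: the mage, the orc, the paladin]
7. Warden goes to the dry ground with the archer and the goblin.  [the marsh camp: the bard | the dry ground: the archer, the goblin, the mage, the orc, the paladin]
8. Warden goes back to the marsh camp with the paladin.  [the marsh camp: the bard, the paladin | the dry ground: the archer, the goblin, the mage, the orc]
9. Warden goes to the dry ground with the bard and the paladin.  [the marsh camp: — | the dry ground: the archer, the bard, the goblin, the mage, the orc, the paladin]

9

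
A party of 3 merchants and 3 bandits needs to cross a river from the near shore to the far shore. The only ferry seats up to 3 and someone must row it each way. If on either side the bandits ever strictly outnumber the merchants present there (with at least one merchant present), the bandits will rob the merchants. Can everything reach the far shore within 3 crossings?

Counting alone: each trip to the far shore takes at most 3 across and each return brings at least 1 back, so after t trips out (and t−1 returns) at most 3t − (t−1) of the 6 are across; that first reaches 6 at t = 3, so at least 5 crossings are needed.
Since 3 < 5, 3 crossings cannot be enough. (The shortest complete plan in fact takes 5:)
1. 2 bandits → the far shore.  (the near shore: 3M 1B; the far shore: 0M 2B)
2. 1 bandit ← the near shore.  (the near shore: 3M 2B; the far shore: 0M 1B)
3. 3 merchants → the far shore.  (the near shore: 0M 2B; the far shore: 3M 1B)
4. 1 bandit ← the near shore.  (the near shore: 0M 3B; the far shore: 3M 0B)
5. 3 bandits → the far shore.  (the near shore: 0M 0B; the far shore: 3M 3B)

No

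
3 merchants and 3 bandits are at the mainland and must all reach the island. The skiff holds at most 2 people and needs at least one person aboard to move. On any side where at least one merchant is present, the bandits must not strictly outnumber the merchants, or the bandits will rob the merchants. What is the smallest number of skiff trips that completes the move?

11

Counting alone: each trip to the island takes at most 2 across and each return brings at least 1 back, so after t trips out (and t−1 returns) at most 2t − (t−1) of the 6 are across; that first reaches 6 at t = 5, so at least 9 crossings are needed.
The safety rule pushes this higher. Following every safe sequence of crossings, the most of the 6 that can be at the island as the skiff arrives there on crossing 9 is 5 — never all 6.
So no plan with fewer than 11 crossings exists, and this one achieves 11:
1. 2 bandits → the island.  (the mainland: 3M 1B; the island: 0M 2B)
2. 1 bandit ← the mainland.  (the mainland: 3M 2B; the island: 0M 1B)
3. 2 bandits → the island.  (the mainland: 3M 0B; the island: 0M 3B)
4. 1 bandit ← the mainland.  (the mainland: 3M 1B; the island: 0M 2B)
5. 2 merchants → the island.  (the mainland: 1M 1B; the island: 2M 2B)
6. 1 merchant and 1 bandit ← the mainland.  (the mainland: 2M 2B; the island: 1M 1B)
7. 2 merchants → the island.  (the mainland: 0M 2B; the island: 3M 1B)
8. 1 bandit ← the mainland.  (the mainland: 0M 3B; the island: 3M 0B)
9. 2 bandits → the island.  (the mainland: 0M 1B; the island: 3M 2B)
10. 1 bandit ← the mainland.  (the mainland: 0M 2B; the island: 3M 1B)
11. 2 bandits → the island.  (the mainland: 0M 0B; the island: 3M 3B)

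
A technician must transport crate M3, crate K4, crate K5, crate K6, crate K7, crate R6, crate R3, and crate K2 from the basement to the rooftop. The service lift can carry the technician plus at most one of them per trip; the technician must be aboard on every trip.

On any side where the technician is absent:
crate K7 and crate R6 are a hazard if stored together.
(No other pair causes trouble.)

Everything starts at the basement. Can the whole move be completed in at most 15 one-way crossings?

Yes — this plan uses 15 crossings (≤ 15):
1. Technician goes to the rooftop with crate K7.
2. Technician goes back to the basement alone.
3. Technician goes to the rooftop with crate M3.
4. Technician goes back to the basement alone.
5. Technician goes to the rooftop with crate K4.
6. Technician goes back to the basement alone.
7. Technician goes to the rooftop with crate K5.
8. Technician goes back to the basement alone.
9. Technician goes to the rooftop with crate K6.
10. Technician goes back to the basement alone.
11. Technician goes to the rooftop with crate R3.
12. Technician goes back to the basement alone.
13. Technician goes to the rooftop with crate K2.
14. Technician goes back to the basement alone.
15. Technician goes to the rooftop with crate R6.

Yes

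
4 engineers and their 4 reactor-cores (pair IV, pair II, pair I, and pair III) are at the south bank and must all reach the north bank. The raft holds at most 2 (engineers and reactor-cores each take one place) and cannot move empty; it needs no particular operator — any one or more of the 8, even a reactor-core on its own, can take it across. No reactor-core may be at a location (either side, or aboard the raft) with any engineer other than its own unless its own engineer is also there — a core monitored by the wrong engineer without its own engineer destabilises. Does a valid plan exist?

No

Following every safe sequence of crossings from the start, the most of the 8 that can be at the north bank as the raft arrives there on crossings 1, 3, 5 is 2, 3, 4 respectively; the best ever achieved is 4 of 8.
From crossing 7 on, no configuration arises that was not already reachable earlier: only 44 distinct safe configurations (who is on which side, and where the raft is) can ever be reached, none of them has everyone across, and every continuation just revisits them. So no valid plan exists.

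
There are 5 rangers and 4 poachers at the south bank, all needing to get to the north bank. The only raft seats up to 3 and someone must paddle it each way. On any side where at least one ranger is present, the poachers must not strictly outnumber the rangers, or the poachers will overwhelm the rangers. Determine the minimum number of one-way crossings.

7

Counting alone: each trip to the north bank takes at most 3 across and each return brings at least 1 back, so after t trips out (and t−1 returns) at most 3t − (t−1) of the 9 are across; that first reaches 9 at t = 4, so at least 7 crossings are needed.
The plan below uses exactly 7 crossings, so it is optimal:
1. 3 poachers → the north bank.  (the south bank: 5R 1P; the north bank: 0R 3P)
2. 1 poacher ← the south bank.  (the south bank: 5R 2P; the north bank: 0R 2P)
3. 3 rangers → the north bank.  (the south bank: 2R 2P; the north bank: 3R 2P)
4. 1 ranger ← the south bank.  (the south bank: 3R 2P; the north bank: 2R 2P)
5. 2 rangers and 1 poacher → the north bank.  (the south bank: 1R 1P; the north bank: 4R 3P)
6. 1 ranger ← the south bank.  (the south bank: 2R 1P; the north bank: 3R 3P)
7. 2 rangers and 1 poacher → the north bank.  (the south bank: 0R 0P; the north bank: 5R 4P)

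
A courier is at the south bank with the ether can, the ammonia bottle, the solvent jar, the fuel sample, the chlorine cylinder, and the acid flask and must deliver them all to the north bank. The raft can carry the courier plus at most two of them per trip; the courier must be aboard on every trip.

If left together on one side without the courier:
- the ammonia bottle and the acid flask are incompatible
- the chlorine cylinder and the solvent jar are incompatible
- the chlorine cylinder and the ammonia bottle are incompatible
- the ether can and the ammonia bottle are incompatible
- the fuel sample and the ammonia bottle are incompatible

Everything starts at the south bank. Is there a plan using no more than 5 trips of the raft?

Counting alone: the courier can take at most 2 across per trip to the north bank, so moving all 6 needs at least 3 loaded trips out, with a return between consecutive ones — at least 5 crossings.
The safety rule pushes this higher. Following every safe sequence of crossings, the most of the 6 that can be at the north bank as the raft arrives there on crossing 5 is 5 — never all 6.
So the move cannot be finished within 5 crossings. (The shortest complete plan takes 7:)
1. Courier goes to the north bank with the ammonia bottle and the solvent jar.
2. Courier goes back to the south bank alone.
3. Courier goes to the north bank with the ether can and the fuel sample.
4. Courier goes back to the south bank with the ammonia bottle.
5. Courier goes to the north bank with the acid flask and the ammonia bottle.
6. Courier goes back to the south bank with the ammonia bottle.
7. Courier goes to the north bank with the ammonia bottle and the chlorine cylinder.

No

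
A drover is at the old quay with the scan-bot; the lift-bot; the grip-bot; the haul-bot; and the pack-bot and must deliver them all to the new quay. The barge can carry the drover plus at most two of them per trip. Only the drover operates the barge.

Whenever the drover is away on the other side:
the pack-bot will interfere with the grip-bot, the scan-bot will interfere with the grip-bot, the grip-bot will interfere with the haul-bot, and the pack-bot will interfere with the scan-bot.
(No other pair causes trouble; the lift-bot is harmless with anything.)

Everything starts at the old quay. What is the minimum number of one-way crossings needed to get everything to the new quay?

Counting alone: the drover can take at most 2 across per trip to the new quay, so moving all 5 needs at least 3 loaded trips out, with a return between consecutive ones — at least 5 crossings.
The safety rule pushes this higher. Following every safe sequence of crossings, the most of the 5 that can be at the new quay as the barge arrives there on crossing 5 is 4 — never all 5.
So no plan with fewer than 7 crossings exists, and this one achieves 7:
1. Drover goes to the new quay with the grip-bot and the scan-bot.
2. Drover goes back to the old quay with the scan-bot.
3. Drover goes to the new quay with the lift-bot and the scan-bot.
4. Drover goes back to the old quay with the scan-bot.
5. Drover goes to the new quay with the haul-bot and the scan-bot.
6. Drover goes back to the old quay with the grip-bot.
7. Drover goes to the new quay with the grip-bot and the pack-bot.

7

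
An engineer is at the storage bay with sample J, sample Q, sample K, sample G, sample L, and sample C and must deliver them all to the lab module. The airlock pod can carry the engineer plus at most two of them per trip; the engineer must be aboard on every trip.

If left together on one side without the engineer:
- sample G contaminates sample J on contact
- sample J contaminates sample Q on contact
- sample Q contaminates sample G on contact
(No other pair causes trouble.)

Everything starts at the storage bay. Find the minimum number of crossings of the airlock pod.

9

Counting alone: the engineer can take at most 2 across per trip to the lab module, so moving all 6 needs at least 3 loaded trips out, with a return between consecutive ones — at least 5 crossings.
The safety rule pushes this higher. Following every safe sequence of crossings, the most of the 6 that can be at the lab module as the airlock pod arrives there on crossings 5, 7 is 4, 5 respectively — never all 6.
So no plan with fewer than 9 crossings exists, and this one achieves 9:
1. Engineer goes to the lab module with sample J and sample Q.  [the storage bay: sample C, sample G, sample K, sample L | the lab module: sample J, sample Q]
2. Engineer goes back to the storage bay with sample J.  [the storage bay: sample C, sample G, sample J, sample K, sample L | the lab module: sample Q]
3. Engineer goes to the lab module with sample J and sample K.  [the storage bay: sample C, sample G, sample L | the lab module: sample J, sample K, sample Q]
4. Engineer goes back to the storage bay with sample J.  [the storage bay: sample C, sample G, sample J, sample L | the lab module: sample K, sample Q]
5. Engineer goes to the lab module with sample J and sample L.  [the storage bay: sample C, sample G | the lab module: sample J, sample K, sample L, sample Q]
6. Engineer goes back to the storage bay with sample J.  [the storage bay: sample C, sample G, sample J | the lab module: sample K, sample L, sample Q]
7. Engineer goes to the lab module with sample C and sample J.  [the storage bay: sample G | the lab module: sample C, sample J, sample K, sample L, sample Q]
8. Engineer goes back to the storage bay with sample J.  [the storage bay: sample G, sample J | the lab module: sample C, sample K, sample L, sample Q]
9. Engineer goes to the lab module with sample G and sample J.  [the storage bay: — | the lab module: sample C, sample G, sample J, sample K, sample L, sample Q]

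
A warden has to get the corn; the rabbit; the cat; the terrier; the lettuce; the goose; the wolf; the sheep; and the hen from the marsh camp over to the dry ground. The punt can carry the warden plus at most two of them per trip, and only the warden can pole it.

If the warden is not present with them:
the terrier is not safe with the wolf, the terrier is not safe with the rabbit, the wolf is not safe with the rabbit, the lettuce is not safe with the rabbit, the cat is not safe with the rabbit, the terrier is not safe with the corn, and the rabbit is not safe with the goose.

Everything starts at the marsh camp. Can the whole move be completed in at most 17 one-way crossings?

Yes

Yes — this plan uses 15 crossings (≤ 17):
1. Warden goes to the dry ground with the rabbit and the terrier.  [the marsh camp: the cat, the corn, the goose, the hen, the lettuce, the sheep, the wolf | the dry ground: the rabbit, the terrier]
2. Warden goes back to the marsh camp with the rabbit.  [the marsh camp: the cat, the corn, the goose, the hen, the lettuce, the rabbit, the sheep, the wolf | the dry ground: the terrier]
3. Warden goes to the dry ground with the corn and the rabbit.  [the marsh camp: the cat, the goose, the hen, the lettuce, the sheep, the wolf | the dry ground: the corn, the rabbit, the terrier]
4. Warden goes back to the marsh camp with the terrier.  [the marsh camp: the cat, the goose, the hen, the lettuce, the sheep, the terrier, the wolf | the dry ground: the corn, the rabbit]
5. Warden goes to the dry ground with the cat and the wolf.  [the marsh camp: the goose, the hen, the lettuce, the sheep, the terrier | the dry ground: the cat, the corn, the rabbit, the wolf]
6. Warden goes back to the marsh camp with the rabbit.  [the marsh camp: the goose, the hen, the lettuce, the rabbit, the sheep, the terrier | the dry ground: the cat, the corn, the wolf]
7. Warden goes to the dry ground with the lettuce and the rabbit.  [the marsh camp: the goose, the hen, the sheep, the terrier | the dry ground: the cat, the corn, the lettuce, the rabbit, the wolf]
8. Warden goes back to the marsh camp with the rabbit.  [the marsh camp: the goose, the hen, the rabbit, the sheep, the terrier | the dry ground: the cat, the corn, the lettuce, the wolf]
9. Warden goes to the dry ground with the goose and the rabbit.  [the marsh camp: the hen, the sheep, the terrier | the dry ground: the cat, the corn, the goose, the lettuce, the rabbit, the wolf]
10. Warden goes back to the marsh camp with the rabbit.  [the marsh camp: the hen, the rabbit, the sheep, the terrier | the dry ground: the cat, the corn, the goose, the lettuce, the wolf]
11. Warden goes to the dry ground with the rabbit and the sheep.  [the marsh camp: the hen, the terrier | the dry ground: the cat, the corn, the goose, the lettuce, the rabbit, the sheep, the wolf]
12. Warden goes back to the marsh camp with the rabbit.  [the marsh camp: the hen, the rabbit, the terrier | the dry ground: the cat, the corn, the goose, the lettuce, the sheep, the wolf]
13. Warden goes to the dry ground with the hen and the rabbit.  [the marsh camp: the terrier | the dry ground: the cat, the corn, the goose, the hen, the lettuce, the rabbit, the sheep, the wolf]
14. Warden goes back to the marsh camp with the rabbit.  [the marsh camp: the rabbit, the terrier | the dry ground: the cat, the corn, the goose, the hen, the lettuce, the sheep, the wolf]
15. Warden goes to the dry ground with the rabbit and the terrier.  [the marsh camp: — | the dry ground: the cat, the corn, the goose, the hen, the lettuce, the rabbit, the sheep, the terrier, the wolf]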